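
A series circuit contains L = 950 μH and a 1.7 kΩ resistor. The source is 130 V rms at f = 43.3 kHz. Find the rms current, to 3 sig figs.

75.6 mA

ω = 2πf = 272100 rad/s
X_L = ωL = 258 Ω
Z = 1700 + j258 Ω
|Z| = √(1700² + 258²) = 1720 Ω
I = V/|Z| = 130/1720 = 75.6 mA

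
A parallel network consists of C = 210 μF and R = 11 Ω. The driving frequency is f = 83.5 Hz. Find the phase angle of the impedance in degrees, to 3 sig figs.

-50.5°

ω = 2πf = 524.6 rad/s
X_C = 1/(ωC) = 9.08 Ω
Parallel: admittances add. Y = 1/R + jωC
Y = (0.0909 + j0.110) S
|Y| = 0.143 S → |Z| = 1/|Y| = 7.00 Ω, ∠Z = −∠Y = -50.5°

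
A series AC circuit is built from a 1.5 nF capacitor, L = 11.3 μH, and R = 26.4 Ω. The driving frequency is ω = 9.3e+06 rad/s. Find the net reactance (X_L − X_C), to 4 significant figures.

X_L = ωL = 105.1 Ω
X_C = 1/(ωC) = 71.68 Ω
X = 105.1 − 71.68 = 33.41 Ω

33.41 Ω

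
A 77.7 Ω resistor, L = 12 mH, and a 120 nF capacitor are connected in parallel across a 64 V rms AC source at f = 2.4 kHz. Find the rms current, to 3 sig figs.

857 mA

ω = 2πf = 15080 rad/s
X_L = ωL = 181 Ω
X_C = 1/(ωC) = 553 Ω
Parallel: admittances add. Y = 1/R + 1/(jωL) + jωC
Y = (0.0129 − j0.00372) S
|Y| = 0.0134 S → |Z| = 1/|Y| = 74.6 Ω, ∠Z = −∠Y = 16.1°
I = V/|Z| = 64/74.6 = 857 mA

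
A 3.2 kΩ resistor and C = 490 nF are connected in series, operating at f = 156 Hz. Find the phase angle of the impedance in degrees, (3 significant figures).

ω = 2πf = 980.2 rad/s
X_C = 1/(ωC) = 2080 Ω
Z = 3200 − j2080 Ω
|Z| = √(3200² + 2080²) = 3820 Ω
∠Z = arctan(-2080/3200) = -33.1°

-33.1°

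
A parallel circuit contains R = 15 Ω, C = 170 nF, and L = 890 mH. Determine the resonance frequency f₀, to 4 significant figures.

ω₀ = 1/√(LC) = 1/√(0.89 × 1.7e-07) = 2571 rad/s
f₀ = ω₀/(2π) = 409.2 Hz

409.2 Hz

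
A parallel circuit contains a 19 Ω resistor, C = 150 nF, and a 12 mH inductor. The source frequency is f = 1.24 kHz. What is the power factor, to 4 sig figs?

0.9840

ω = 2πf = 7791 rad/s
X_L = ωL = 93.49 Ω
X_C = 1/(ωC) = 855.7 Ω
Parallel: admittances add. Y = 1/R + 1/(jωL) + jωC
Y = (0.05263 − j0.009527) S
|Y| = 0.05349 S → |Z| = 1/|Y| = 18.70 Ω, ∠Z = −∠Y = 10.26°
cos φ = cos(10.26°) = 0.9840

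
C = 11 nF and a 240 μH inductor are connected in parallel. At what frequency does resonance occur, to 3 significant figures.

ω₀ = 1/√(LC) = 1/√(0.00024 × 1.1e-08) = 615500 rad/s
f₀ = ω₀/(2π) = 98.0 kHz

98.0 kHz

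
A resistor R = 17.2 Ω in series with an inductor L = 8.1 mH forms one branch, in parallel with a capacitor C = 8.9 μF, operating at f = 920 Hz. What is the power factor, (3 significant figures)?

ω = 2πf = 5781 rad/s
X_L = ωL = 46.8 Ω
X_C = 1/(ωC) = 19.4 Ω
Branch 1 (R+jX_L): Z₁ = 17.2 + j46.8 Ω, |Z₁| = 49.9 Ω
Branch 2 (−jX_C): Z₂ = −j19.4 Ω
Parallel: Z = Z₁Z₂/(Z₁+Z₂), |Z| = 30.0 Ω, ∠Z = -78.0°
cos φ = cos(-78.0°) = 0.207

0.207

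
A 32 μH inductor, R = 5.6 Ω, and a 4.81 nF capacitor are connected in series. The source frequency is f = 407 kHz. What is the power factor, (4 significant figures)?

0.9955

ω = 2πf = 2.557e+06 rad/s
X_L = ωL = 81.83 Ω
X_C = 1/(ωC) = 81.30 Ω
Net reactance X = X_L − X_C = 0.5341 Ω
Z = 5.600 + j0.5341 Ω
|Z| = √(5.600² + 0.5341²) = 5.625 Ω
∠Z = arctan(0.5341/5.600) = 5.448°
cos φ = cos(5.448°) = 0.9955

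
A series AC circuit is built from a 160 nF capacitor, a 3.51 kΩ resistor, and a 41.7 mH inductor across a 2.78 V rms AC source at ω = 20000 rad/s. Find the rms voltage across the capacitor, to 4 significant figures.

0.2448 V

X_L = ωL = 834.0 Ω
X_C = 1/(ωC) = 312.5 Ω
Net reactance X = X_L − X_C = 521.5 Ω
Z = 3510 + j521.5 Ω
|Z| = √(3510² + 521.5²) = 3549 Ω
I = V/|Z| = 783.4 μA
V_C = I·|Z_C| = 0.0007834 × 312.5 = 0.2448 V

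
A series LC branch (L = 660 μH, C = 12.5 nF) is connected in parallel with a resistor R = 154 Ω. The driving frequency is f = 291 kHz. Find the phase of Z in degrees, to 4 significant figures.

ω = 2πf = 1.828e+06 rad/s
X_L = ωL = 1207 Ω
X_C = 1/(ωC) = 43.75 Ω
Branch 1: Z₁ = R = 154.0 Ω
Branch 2 (series LC): Z₂ = j(X_L − X_C) = j1163 Ω
Parallel: Z = Z₁Z₂/(Z₁+Z₂), |Z| = 152.7 Ω, ∠Z = 7.543°

7.543°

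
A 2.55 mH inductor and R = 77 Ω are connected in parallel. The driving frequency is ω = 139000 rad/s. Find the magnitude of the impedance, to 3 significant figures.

75.2 Ω

X_L = ωL = 354 Ω
Parallel: admittances add. Y = 1/R + 1/(jωL)
Y = (0.0130 − j0.00282) S
|Y| = 0.0133 S → |Z| = 1/|Y| = 75.2 Ω, ∠Z = −∠Y = 12.3°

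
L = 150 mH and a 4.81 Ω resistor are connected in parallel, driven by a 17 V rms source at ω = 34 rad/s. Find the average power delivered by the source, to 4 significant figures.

60.08 W

X_L = ωL = 5.100 Ω
Parallel: admittances add. Y = 1/R + 1/(jωL)
Y = (0.2079 − j0.1961) S
|Y| = 0.2858 S → |Z| = 1/|Y| = 3.499 Ω, ∠Z = −∠Y = 43.32°
I = V/|Z| = 4.858 A
P = VI cos φ = 17 × 4.858 × cos(43.32°) = 60.08 W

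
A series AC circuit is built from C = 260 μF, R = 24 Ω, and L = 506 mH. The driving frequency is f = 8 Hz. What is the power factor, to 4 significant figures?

ω = 2πf = 50.27 rad/s
X_L = ωL = 25.43 Ω
X_C = 1/(ωC) = 76.52 Ω
Net reactance X = X_L − X_C = -51.08 Ω
Z = 24.00 − j51.08 Ω
|Z| = √(24.00² + 51.08²) = 56.44 Ω
∠Z = arctan(-51.08/24.00) = -64.83°
cos φ = cos(-64.83°) = 0.4252

0.4252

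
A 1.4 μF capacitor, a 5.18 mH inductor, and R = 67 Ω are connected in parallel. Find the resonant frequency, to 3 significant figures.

ω₀ = 1/√(LC) = 1/√(0.00518 × 1.4e-06) = 11740 rad/s
f₀ = ω₀/(2π) = 1.87 kHz

1.87 kHz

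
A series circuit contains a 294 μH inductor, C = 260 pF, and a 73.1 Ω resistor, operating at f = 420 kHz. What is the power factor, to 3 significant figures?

ω = 2πf = 2.639e+06 rad/s
X_L = ωL = 776 Ω
X_C = 1/(ωC) = 1460 Ω
Net reactance X = X_L − X_C = -682 Ω
Z = 73.1 − j682 Ω
|Z| = √(73.1² + 682²) = 686 Ω
∠Z = arctan(-682/73.1) = -83.9°
cos φ = cos(-83.9°) = 0.107

0.107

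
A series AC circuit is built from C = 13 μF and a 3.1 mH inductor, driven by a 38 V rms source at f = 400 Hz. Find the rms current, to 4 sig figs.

ω = 2πf = 2513 rad/s
X_L = ωL = 7.791 Ω
X_C = 1/(ωC) = 30.61 Ω
Net reactance X = X_L − X_C = -22.82 Ω
Z = − j22.82 Ω
|Z| = √(0² + 22.82²) = 22.82 Ω
I = V/|Z| = 38/22.82 = 1.666 A

1.666 A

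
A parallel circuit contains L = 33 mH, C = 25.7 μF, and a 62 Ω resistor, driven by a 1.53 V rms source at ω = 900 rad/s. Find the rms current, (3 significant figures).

29.5 mA

X_L = ωL = 29.7 Ω
X_C = 1/(ωC) = 43.2 Ω
Parallel: admittances add. Y = 1/R + 1/(jωL) + jωC
Y = (0.0161 − j0.0105) S
|Y| = 0.0193 S → |Z| = 1/|Y| = 51.9 Ω, ∠Z = −∠Y = 33.2°
I = V/|Z| = 1.53/51.9 = 29.5 mA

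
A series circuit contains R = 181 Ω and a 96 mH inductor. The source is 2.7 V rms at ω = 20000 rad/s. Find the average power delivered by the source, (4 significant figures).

354.8 μW

X_L = ωL = 1920 Ω
Z = 181.0 + j1920 Ω
|Z| = √(181.0² + 1920²) = 1929 Ω
∠Z = arctan(1920/181.0) = 84.61°
I = V/|Z| = 1.400 mA
P = VI cos φ = 2.7 × 0.001400 × cos(84.61°) = 354.8 μW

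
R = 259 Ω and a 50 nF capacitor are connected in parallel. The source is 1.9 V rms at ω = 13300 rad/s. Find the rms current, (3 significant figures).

7.44 mA

X_C = 1/(ωC) = 1500 Ω
Parallel: admittances add. Y = 1/R + jωC
Y = (0.00386 + j0.000665) S
|Y| = 0.00392 S → |Z| = 1/|Y| = 255 Ω, ∠Z = −∠Y = -9.77°
I = V/|Z| = 1.9/255 = 7.44 mA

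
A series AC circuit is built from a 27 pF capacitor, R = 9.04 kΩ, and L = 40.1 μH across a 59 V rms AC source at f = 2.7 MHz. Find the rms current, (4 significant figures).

ω = 2πf = 1.696e+07 rad/s
X_L = ωL = 680.3 Ω
X_C = 1/(ωC) = 2183 Ω
Net reactance X = X_L − X_C = -1503 Ω
Z = 9040 − j1503 Ω
|Z| = √(9040² + 1503²) = 9164 Ω
I = V/|Z| = 59/9164 = 6.438 mA

6.438 mA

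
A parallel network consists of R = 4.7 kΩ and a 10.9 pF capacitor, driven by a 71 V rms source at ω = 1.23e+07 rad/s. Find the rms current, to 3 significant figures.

17.9 mA

X_C = 1/(ωC) = 7460 Ω
Parallel: admittances add. Y = 1/R + jωC
Y = (0.000213 + j0.000134) S
|Y| = 0.000251 S → |Z| = 1/|Y| = 3980 Ω, ∠Z = −∠Y = -32.2°
I = V/|Z| = 71/3980 = 17.9 mA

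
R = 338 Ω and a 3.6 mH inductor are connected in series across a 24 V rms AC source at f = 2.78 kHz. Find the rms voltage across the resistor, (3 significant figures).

ω = 2πf = 17470 rad/s
X_L = ωL = 62.9 Ω
Z = 338 + j62.9 Ω
|Z| = √(338² + 62.9²) = 344 Ω
I = V/|Z| = 69.8 mA
V_R = I·|Z_R| = 0.0698 × 338 = 23.6 V

23.6 V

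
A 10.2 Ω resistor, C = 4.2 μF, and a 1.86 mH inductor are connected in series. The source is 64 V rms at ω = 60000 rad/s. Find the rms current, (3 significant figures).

X_L = ωL = 112 Ω
X_C = 1/(ωC) = 3.97 Ω
Net reactance X = X_L − X_C = 108 Ω
Z = 10.2 + j108 Ω
|Z| = √(10.2² + 108²) = 108 Ω
I = V/|Z| = 64/108 = 592 mA

592 mA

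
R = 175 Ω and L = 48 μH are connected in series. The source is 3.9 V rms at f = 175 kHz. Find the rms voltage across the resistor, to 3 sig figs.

ω = 2πf = 1.1e+06 rad/s
X_L = ωL = 52.8 Ω
Z = 175 + j52.8 Ω
|Z| = √(175² + 52.8²) = 183 Ω
I = V/|Z| = 21.3 mA
V_R = I·|Z_R| = 0.0213 × 175 = 3.73 V

3.73 V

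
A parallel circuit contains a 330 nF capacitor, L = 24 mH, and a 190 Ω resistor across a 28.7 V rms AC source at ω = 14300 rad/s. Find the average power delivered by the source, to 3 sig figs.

4.34 W

X_L = ωL = 343 Ω
X_C = 1/(ωC) = 212 Ω
Parallel: admittances add. Y = 1/R + 1/(jωL) + jωC
Y = (0.00526 + j0.00181) S
|Y| = 0.00556 S → |Z| = 1/|Y| = 180 Ω, ∠Z = −∠Y = -18.9°
I = V/|Z| = 160 mA
P = VI cos φ = 28.7 × 0.160 × cos(-18.9°) = 4.34 W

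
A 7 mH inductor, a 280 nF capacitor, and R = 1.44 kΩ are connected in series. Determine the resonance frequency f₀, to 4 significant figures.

3.595 kHz

ω₀ = 1/√(LC) = 1/√(0.007 × 2.8e-07) = 22590 rad/s
f₀ = ω₀/(2π) = 3.595 kHz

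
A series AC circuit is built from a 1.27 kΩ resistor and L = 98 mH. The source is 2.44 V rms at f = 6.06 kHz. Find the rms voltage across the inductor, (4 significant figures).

ω = 2πf = 38080 rad/s
X_L = ωL = 3731 Ω
Z = 1270 + j3731 Ω
|Z| = √(1270² + 3731²) = 3942 Ω
I = V/|Z| = 619.0 μA
V_L = I·|Z_L| = 0.0006190 × 3731 = 2.310 V

2.310 V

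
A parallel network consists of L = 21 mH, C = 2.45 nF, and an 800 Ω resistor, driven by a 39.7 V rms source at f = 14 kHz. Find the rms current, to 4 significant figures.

51.28 mA

ω = 2πf = 87960 rad/s
X_L = ωL = 1847 Ω
X_C = 1/(ωC) = 4640 Ω
Parallel: admittances add. Y = 1/R + 1/(jωL) + jωC
Y = (0.001250 − j0.0003258) S
|Y| = 0.001292 S → |Z| = 1/|Y| = 774.1 Ω, ∠Z = −∠Y = 14.61°
I = V/|Z| = 39.7/774.1 = 51.28 mA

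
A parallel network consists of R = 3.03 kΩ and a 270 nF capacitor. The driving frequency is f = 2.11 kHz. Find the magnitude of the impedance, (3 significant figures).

278 Ω

ω = 2πf = 13260 rad/s
X_C = 1/(ωC) = 279 Ω
Parallel: admittances add. Y = 1/R + jωC
Y = (0.000330 + j0.00358) S
|Y| = 0.00359 S → |Z| = 1/|Y| = 278 Ω, ∠Z = −∠Y = -84.7°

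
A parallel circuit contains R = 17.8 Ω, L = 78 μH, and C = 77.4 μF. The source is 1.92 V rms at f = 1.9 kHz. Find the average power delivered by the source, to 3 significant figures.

207 mW

ω = 2πf = 11940 rad/s
X_L = ωL = 0.931 Ω
X_C = 1/(ωC) = 1.08 Ω
Parallel: admittances add. Y = 1/R + 1/(jωL) + jωC
Y = (0.0562 − j0.150) S
|Y| = 0.160 S → |Z| = 1/|Y| = 6.25 Ω, ∠Z = −∠Y = 69.5°
I = V/|Z| = 307 mA
P = VI cos φ = 1.92 × 0.307 × cos(69.5°) = 207 mW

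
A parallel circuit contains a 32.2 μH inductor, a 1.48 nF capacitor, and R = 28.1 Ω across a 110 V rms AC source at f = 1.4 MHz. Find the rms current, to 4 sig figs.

ω = 2πf = 8.796e+06 rad/s
X_L = ωL = 283.2 Ω
X_C = 1/(ωC) = 76.81 Ω
Parallel: admittances add. Y = 1/R + 1/(jωL) + jωC
Y = (0.03559 + j0.009488) S
|Y| = 0.03683 S → |Z| = 1/|Y| = 27.15 Ω, ∠Z = −∠Y = -14.93°
I = V/|Z| = 110/27.15 = 4.051 A

4.051 A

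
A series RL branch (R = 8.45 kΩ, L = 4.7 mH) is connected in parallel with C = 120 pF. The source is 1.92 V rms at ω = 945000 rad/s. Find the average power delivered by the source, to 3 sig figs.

X_L = ωL = 4440 Ω
X_C = 1/(ωC) = 8820 Ω
Branch 1 (R+jX_L): Z₁ = 8450 + j4440 Ω, |Z₁| = 9550 Ω
Branch 2 (−jX_C): Z₂ = −j8820 Ω
Parallel: Z = Z₁Z₂/(Z₁+Z₂), |Z| = 8850 Ω, ∠Z = -34.9°
I = V/|Z| = 217 μA
P = VI cos φ = 1.92 × 0.000217 × cos(-34.9°) = 342 μW

342 μW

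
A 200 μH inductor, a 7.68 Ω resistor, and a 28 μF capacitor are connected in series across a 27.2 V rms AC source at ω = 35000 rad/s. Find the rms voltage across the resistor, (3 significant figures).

X_L = ωL = 7.00 Ω
X_C = 1/(ωC) = 1.02 Ω
Net reactance X = X_L − X_C = 5.98 Ω
Z = 7.68 + j5.98 Ω
|Z| = √(7.68² + 5.98²) = 9.73 Ω
I = V/|Z| = 2.79 A
V_R = I·|Z_R| = 2.79 × 7.68 = 21.5 V

21.5 V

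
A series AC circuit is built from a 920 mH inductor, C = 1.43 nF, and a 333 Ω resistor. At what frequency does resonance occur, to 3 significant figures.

4.39 kHz

ω₀ = 1/√(LC) = 1/√(0.92 × 1.43e-09) = 27570 rad/s
f₀ = ω₀/(2π) = 4.39 kHz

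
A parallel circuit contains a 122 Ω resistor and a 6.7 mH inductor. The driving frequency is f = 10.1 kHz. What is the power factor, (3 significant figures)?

ω = 2πf = 63460 rad/s
X_L = ωL = 425 Ω
Parallel: admittances add. Y = 1/R + 1/(jωL)
Y = (0.00820 − j0.00235) S
|Y| = 0.00853 S → |Z| = 1/|Y| = 117 Ω, ∠Z = −∠Y = 16.0°
cos φ = cos(16.0°) = 0.961

0.961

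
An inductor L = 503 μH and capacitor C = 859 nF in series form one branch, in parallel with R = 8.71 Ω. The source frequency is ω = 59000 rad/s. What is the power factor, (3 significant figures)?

0.752

X_L = ωL = 29.7 Ω
X_C = 1/(ωC) = 19.7 Ω
Branch 1: Z₁ = R = 8.71 Ω
Branch 2 (series LC): Z₂ = j(X_L − X_C) = j9.95 Ω
Parallel: Z = Z₁Z₂/(Z₁+Z₂), |Z| = 6.55 Ω, ∠Z = 41.2°
cos φ = cos(41.2°) = 0.752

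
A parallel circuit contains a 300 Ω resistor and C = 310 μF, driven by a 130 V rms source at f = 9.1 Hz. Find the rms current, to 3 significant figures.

2.34 A

ω = 2πf = 57.18 rad/s
X_C = 1/(ωC) = 56.4 Ω
Parallel: admittances add. Y = 1/R + jωC
Y = (0.00333 + j0.0177) S
|Y| = 0.0180 S → |Z| = 1/|Y| = 55.4 Ω, ∠Z = −∠Y = -79.3°
I = V/|Z| = 130/55.4 = 2.34 A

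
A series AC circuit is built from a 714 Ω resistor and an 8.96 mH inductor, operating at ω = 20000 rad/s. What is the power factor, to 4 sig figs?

X_L = ωL = 179.2 Ω
Z = 714.0 + j179.2 Ω
|Z| = √(714.0² + 179.2²) = 736.1 Ω
∠Z = arctan(179.2/714.0) = 14.09°
cos φ = cos(14.09°) = 0.9699

0.9699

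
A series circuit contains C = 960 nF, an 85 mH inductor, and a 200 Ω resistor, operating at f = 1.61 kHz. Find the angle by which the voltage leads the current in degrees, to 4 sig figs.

ω = 2πf = 10120 rad/s
X_L = ωL = 859.9 Ω
X_C = 1/(ωC) = 103.0 Ω
Net reactance X = X_L − X_C = 756.9 Ω
Z = 200.0 + j756.9 Ω
|Z| = √(200.0² + 756.9²) = 782.9 Ω
∠Z = arctan(756.9/200.0) = 75.20°

75.20°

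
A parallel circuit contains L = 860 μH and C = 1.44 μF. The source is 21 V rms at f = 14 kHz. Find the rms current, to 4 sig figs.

ω = 2πf = 87960 rad/s
X_L = ωL = 75.65 Ω
X_C = 1/(ωC) = 7.895 Ω
Parallel: admittances add. Y = 1/(jωL) + jωC
Y = (0 + j0.1135) S
|Y| = 0.1135 S → |Z| = 1/|Y| = 8.814 Ω, ∠Z = −∠Y = -90.00°
I = V/|Z| = 21/8.814 = 2.382 A

2.382 A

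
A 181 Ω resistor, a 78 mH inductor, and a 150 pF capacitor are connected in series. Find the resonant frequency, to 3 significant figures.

46.5 kHz

ω₀ = 1/√(LC) = 1/√(0.078 × 1.5e-10) = 292400 rad/s
f₀ = ω₀/(2π) = 46.5 kHz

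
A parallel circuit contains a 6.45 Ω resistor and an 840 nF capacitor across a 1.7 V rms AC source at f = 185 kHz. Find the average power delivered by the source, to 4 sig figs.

448.1 mW

ω = 2πf = 1.162e+06 rad/s
X_C = 1/(ωC) = 1.024 Ω
Parallel: admittances add. Y = 1/R + jωC
Y = (0.1550 + j0.9764) S
|Y| = 0.9886 S → |Z| = 1/|Y| = 1.011 Ω, ∠Z = −∠Y = -80.98°
I = V/|Z| = 1.681 A
P = VI cos φ = 1.7 × 1.681 × cos(-80.98°) = 448.1 mW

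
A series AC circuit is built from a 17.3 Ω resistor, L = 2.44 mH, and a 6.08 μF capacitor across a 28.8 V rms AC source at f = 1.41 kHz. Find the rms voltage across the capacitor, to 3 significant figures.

30.4 V

ω = 2πf = 8859 rad/s
X_L = ωL = 21.6 Ω
X_C = 1/(ωC) = 18.6 Ω
Net reactance X = X_L − X_C = 3.05 Ω
Z = 17.3 + j3.05 Ω
|Z| = √(17.3² + 3.05²) = 17.6 Ω
I = V/|Z| = 1.64 A
V_C = I·|Z_C| = 1.64 × 18.6 = 30.4 V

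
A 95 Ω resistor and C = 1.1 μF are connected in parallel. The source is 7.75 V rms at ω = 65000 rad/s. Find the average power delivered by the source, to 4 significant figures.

X_C = 1/(ωC) = 13.99 Ω
Parallel: admittances add. Y = 1/R + jωC
Y = (0.01053 + j0.07150) S
|Y| = 0.07227 S → |Z| = 1/|Y| = 13.84 Ω, ∠Z = −∠Y = -81.63°
I = V/|Z| = 560.1 mA
P = VI cos φ = 7.75 × 0.5601 × cos(-81.63°) = 632.2 mW

632.2 mW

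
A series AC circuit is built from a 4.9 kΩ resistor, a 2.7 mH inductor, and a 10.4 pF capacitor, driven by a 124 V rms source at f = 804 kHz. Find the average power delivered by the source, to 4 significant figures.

1.419 W

ω = 2πf = 5.052e+06 rad/s
X_L = ωL = 13640 Ω
X_C = 1/(ωC) = 19030 Ω
Net reactance X = X_L − X_C = -5394 Ω
Z = 4900 − j5394 Ω
|Z| = √(4900² + 5394²) = 7288 Ω
∠Z = arctan(-5394/4900) = -47.75°
I = V/|Z| = 17.01 mA
P = VI cos φ = 124 × 0.01701 × cos(-47.75°) = 1.419 W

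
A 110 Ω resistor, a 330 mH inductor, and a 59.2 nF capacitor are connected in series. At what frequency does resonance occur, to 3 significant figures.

1.14 kHz

ω₀ = 1/√(LC) = 1/√(0.33 × 5.92e-08) = 7155 rad/s
f₀ = ω₀/(2π) = 1.14 kHz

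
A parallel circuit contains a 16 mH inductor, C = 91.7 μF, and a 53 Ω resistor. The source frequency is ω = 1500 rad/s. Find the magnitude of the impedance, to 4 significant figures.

10.23 Ω

X_L = ωL = 24.00 Ω
X_C = 1/(ωC) = 7.270 Ω
Parallel: admittances add. Y = 1/R + 1/(jωL) + jωC
Y = (0.01887 + j0.09588) S
|Y| = 0.09772 S → |Z| = 1/|Y| = 10.23 Ω, ∠Z = −∠Y = -78.87°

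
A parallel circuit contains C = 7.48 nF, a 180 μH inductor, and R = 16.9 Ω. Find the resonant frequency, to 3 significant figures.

137 kHz

ω₀ = 1/√(LC) = 1/√(0.00018 × 7.48e-09) = 861800 rad/s
f₀ = ω₀/(2π) = 137 kHz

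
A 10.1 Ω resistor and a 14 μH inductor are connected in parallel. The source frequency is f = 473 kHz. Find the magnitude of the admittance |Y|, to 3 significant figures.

ω = 2πf = 2.972e+06 rad/s
X_L = ωL = 41.6 Ω
Parallel: admittances add. Y = 1/R + 1/(jωL)
Y = (0.0990 − j0.0240) S
|Y| = 0.102 S → |Z| = 1/|Y| = 9.81 Ω, ∠Z = −∠Y = 13.6°

102 mS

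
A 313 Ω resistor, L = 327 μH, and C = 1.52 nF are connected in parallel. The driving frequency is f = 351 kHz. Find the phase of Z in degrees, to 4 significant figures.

-31.60°

ω = 2πf = 2.205e+06 rad/s
X_L = ωL = 721.2 Ω
X_C = 1/(ωC) = 298.3 Ω
Parallel: admittances add. Y = 1/R + 1/(jωL) + jωC
Y = (0.003195 + j0.001966) S
|Y| = 0.003751 S → |Z| = 1/|Y| = 266.6 Ω, ∠Z = −∠Y = -31.60°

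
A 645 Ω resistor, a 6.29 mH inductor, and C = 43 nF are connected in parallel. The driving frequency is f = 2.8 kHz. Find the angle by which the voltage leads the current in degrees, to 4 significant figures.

79.39°

ω = 2πf = 17590 rad/s
X_L = ωL = 110.7 Ω
X_C = 1/(ωC) = 1322 Ω
Parallel: admittances add. Y = 1/R + 1/(jωL) + jωC
Y = (0.001550 − j0.008280) S
|Y| = 0.008424 S → |Z| = 1/|Y| = 118.7 Ω, ∠Z = −∠Y = 79.39°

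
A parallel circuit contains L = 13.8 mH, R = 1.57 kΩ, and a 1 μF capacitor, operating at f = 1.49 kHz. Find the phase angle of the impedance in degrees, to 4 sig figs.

-68.56°

ω = 2πf = 9362 rad/s
X_L = ωL = 129.2 Ω
X_C = 1/(ωC) = 106.8 Ω
Parallel: admittances add. Y = 1/R + 1/(jωL) + jωC
Y = (0.0006369 + j0.001622) S
|Y| = 0.001742 S → |Z| = 1/|Y| = 574.0 Ω, ∠Z = −∠Y = -68.56°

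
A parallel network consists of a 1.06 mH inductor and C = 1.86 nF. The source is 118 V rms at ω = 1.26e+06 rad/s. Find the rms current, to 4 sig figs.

X_L = ωL = 1336 Ω
X_C = 1/(ωC) = 426.7 Ω
Parallel: admittances add. Y = 1/(jωL) + jωC
Y = (0 + j0.001595) S
|Y| = 0.001595 S → |Z| = 1/|Y| = 627.0 Ω, ∠Z = −∠Y = -90.00°
I = V/|Z| = 118/627.0 = 188.2 mA

188.2 mA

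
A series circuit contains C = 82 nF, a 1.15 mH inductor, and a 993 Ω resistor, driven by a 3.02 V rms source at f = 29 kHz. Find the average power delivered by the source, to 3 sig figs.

9.00 mW

ω = 2πf = 182200 rad/s
X_L = ωL = 210 Ω
X_C = 1/(ωC) = 66.9 Ω
Net reactance X = X_L − X_C = 143 Ω
Z = 993 + j143 Ω
|Z| = √(993² + 143²) = 1000 Ω
∠Z = arctan(143/993) = 8.17°
I = V/|Z| = 3.01 mA
P = VI cos φ = 3.02 × 0.00301 × cos(8.17°) = 9.00 mW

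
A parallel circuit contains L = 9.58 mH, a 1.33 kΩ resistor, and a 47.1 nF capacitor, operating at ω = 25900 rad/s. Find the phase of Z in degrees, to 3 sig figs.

X_L = ωL = 248 Ω
X_C = 1/(ωC) = 820 Ω
Parallel: admittances add. Y = 1/R + 1/(jωL) + jωC
Y = (0.000752 − j0.00281) S
|Y| = 0.00291 S → |Z| = 1/|Y| = 344 Ω, ∠Z = −∠Y = 75.0°

75.0°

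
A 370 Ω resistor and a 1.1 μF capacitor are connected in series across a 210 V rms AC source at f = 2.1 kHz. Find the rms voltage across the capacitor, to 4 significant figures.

ω = 2πf = 13190 rad/s
X_C = 1/(ωC) = 68.90 Ω
Z = 370.0 − j68.90 Ω
|Z| = √(370.0² + 68.90²) = 376.4 Ω
I = V/|Z| = 558.0 mA
V_C = I·|Z_C| = 0.5580 × 68.90 = 38.44 V

38.44 V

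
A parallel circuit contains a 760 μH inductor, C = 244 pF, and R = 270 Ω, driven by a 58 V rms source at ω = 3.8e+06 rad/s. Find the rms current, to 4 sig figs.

217.4 mA

X_L = ωL = 2888 Ω
X_C = 1/(ωC) = 1079 Ω
Parallel: admittances add. Y = 1/R + 1/(jωL) + jωC
Y = (0.003704 + j0.0005809) S
|Y| = 0.003749 S → |Z| = 1/|Y| = 266.7 Ω, ∠Z = −∠Y = -8.914°
I = V/|Z| = 58/266.7 = 217.4 mA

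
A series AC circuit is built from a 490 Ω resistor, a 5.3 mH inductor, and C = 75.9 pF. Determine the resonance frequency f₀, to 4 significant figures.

250.9 kHz

ω₀ = 1/√(LC) = 1/√(0.0053 × 7.59e-11) = 1.577e+06 rad/s
f₀ = ω₀/(2π) = 250.9 kHz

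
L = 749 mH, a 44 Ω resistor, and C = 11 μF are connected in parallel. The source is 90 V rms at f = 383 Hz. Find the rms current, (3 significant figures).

3.10 A

ω = 2πf = 2406 rad/s
X_L = ωL = 1800 Ω
X_C = 1/(ωC) = 37.8 Ω
Parallel: admittances add. Y = 1/R + 1/(jωL) + jωC
Y = (0.0227 + j0.0259) S
|Y| = 0.0345 S → |Z| = 1/|Y| = 29.0 Ω, ∠Z = −∠Y = -48.8°
I = V/|Z| = 90/29.0 = 3.10 A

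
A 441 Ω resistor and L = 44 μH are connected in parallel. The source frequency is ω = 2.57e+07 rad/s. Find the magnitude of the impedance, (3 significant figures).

X_L = ωL = 1130 Ω
Parallel: admittances add. Y = 1/R + 1/(jωL)
Y = (0.00227 − j0.000884) S
|Y| = 0.00243 S → |Z| = 1/|Y| = 411 Ω, ∠Z = −∠Y = 21.3°

411 Ω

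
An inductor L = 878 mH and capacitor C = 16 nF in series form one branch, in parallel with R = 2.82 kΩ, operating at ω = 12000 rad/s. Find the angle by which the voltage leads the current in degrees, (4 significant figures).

X_L = ωL = 10540 Ω
X_C = 1/(ωC) = 5208 Ω
Branch 1: Z₁ = R = 2820 Ω
Branch 2 (series LC): Z₂ = j(X_L − X_C) = j5328 Ω
Parallel: Z = Z₁Z₂/(Z₁+Z₂), |Z| = 2492 Ω, ∠Z = 27.89°

27.89°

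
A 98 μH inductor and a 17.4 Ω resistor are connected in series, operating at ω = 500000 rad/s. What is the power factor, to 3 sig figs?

0.335

X_L = ωL = 49.0 Ω
Z = 17.4 + j49.0 Ω
|Z| = √(17.4² + 49.0²) = 52.0 Ω
∠Z = arctan(49.0/17.4) = 70.4°
cos φ = cos(70.4°) = 0.335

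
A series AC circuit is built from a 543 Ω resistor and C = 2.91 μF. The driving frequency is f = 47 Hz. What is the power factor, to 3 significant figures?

0.423

ω = 2πf = 295.3 rad/s
X_C = 1/(ωC) = 1160 Ω
Z = 543 − j1160 Ω
|Z| = √(543² + 1160²) = 1280 Ω
∠Z = arctan(-1160/543) = -65.0°
cos φ = cos(-65.0°) = 0.423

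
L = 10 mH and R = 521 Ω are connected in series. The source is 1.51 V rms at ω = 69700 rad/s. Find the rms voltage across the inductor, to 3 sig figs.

X_L = ωL = 697 Ω
Z = 521 + j697 Ω
|Z| = √(521² + 697²) = 870 Ω
I = V/|Z| = 1.74 mA
V_L = I·|Z_L| = 0.00174 × 697 = 1.21 V

1.21 V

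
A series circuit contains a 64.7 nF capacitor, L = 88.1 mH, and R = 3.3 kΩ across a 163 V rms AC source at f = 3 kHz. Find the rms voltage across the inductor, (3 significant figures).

79.5 V

ω = 2πf = 18850 rad/s
X_L = ωL = 1660 Ω
X_C = 1/(ωC) = 820 Ω
Net reactance X = X_L − X_C = 841 Ω
Z = 3300 + j841 Ω
|Z| = √(3300² + 841²) = 3410 Ω
I = V/|Z| = 47.9 mA
V_L = I·|Z_L| = 0.0479 × 1660 = 79.5 V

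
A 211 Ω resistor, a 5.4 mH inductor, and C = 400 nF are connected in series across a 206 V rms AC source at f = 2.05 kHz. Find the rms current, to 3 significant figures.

ω = 2πf = 12880 rad/s
X_L = ωL = 69.6 Ω
X_C = 1/(ωC) = 194 Ω
Net reactance X = X_L − X_C = -125 Ω
Z = 211 − j125 Ω
|Z| = √(211² + 125²) = 245 Ω
I = V/|Z| = 206/245 = 841 mA

841 mA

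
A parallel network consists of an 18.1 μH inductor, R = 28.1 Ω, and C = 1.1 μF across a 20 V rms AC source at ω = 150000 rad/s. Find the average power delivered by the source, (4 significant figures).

X_L = ωL = 2.715 Ω
X_C = 1/(ωC) = 6.061 Ω
Parallel: admittances add. Y = 1/R + 1/(jωL) + jωC
Y = (0.03559 − j0.2033) S
|Y| = 0.2064 S → |Z| = 1/|Y| = 4.845 Ω, ∠Z = −∠Y = 80.07°
I = V/|Z| = 4.128 A
P = VI cos φ = 20 × 4.128 × cos(80.07°) = 14.23 W

14.23 W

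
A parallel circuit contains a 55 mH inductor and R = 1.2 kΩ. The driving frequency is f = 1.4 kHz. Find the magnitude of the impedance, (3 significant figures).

449 Ω

ω = 2πf = 8796 rad/s
X_L = ωL = 484 Ω
Parallel: admittances add. Y = 1/R + 1/(jωL)
Y = (0.000833 − j0.00207) S
|Y| = 0.00223 S → |Z| = 1/|Y| = 449 Ω, ∠Z = −∠Y = 68.0°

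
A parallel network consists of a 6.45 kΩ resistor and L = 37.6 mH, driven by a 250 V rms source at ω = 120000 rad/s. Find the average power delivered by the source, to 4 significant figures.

9.690 W

X_L = ωL = 4512 Ω
Parallel: admittances add. Y = 1/R + 1/(jωL)
Y = (0.0001550 − j0.0002216) S
|Y| = 0.0002705 S → |Z| = 1/|Y| = 3697 Ω, ∠Z = −∠Y = 55.03°
I = V/|Z| = 67.62 mA
P = VI cos φ = 250 × 0.06762 × cos(55.03°) = 9.690 W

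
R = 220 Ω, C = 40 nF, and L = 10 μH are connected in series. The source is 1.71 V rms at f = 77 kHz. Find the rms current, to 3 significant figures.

7.60 mA

ω = 2πf = 483800 rad/s
X_L = ωL = 4.84 Ω
X_C = 1/(ωC) = 51.7 Ω
Net reactance X = X_L − X_C = -46.8 Ω
Z = 220 − j46.8 Ω
|Z| = √(220² + 46.8²) = 225 Ω
I = V/|Z| = 1.71/225 = 7.60 mA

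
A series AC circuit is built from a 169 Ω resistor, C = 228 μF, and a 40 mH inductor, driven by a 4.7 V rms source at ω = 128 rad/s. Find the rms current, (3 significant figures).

X_L = ωL = 5.12 Ω
X_C = 1/(ωC) = 34.3 Ω
Net reactance X = X_L − X_C = -29.1 Ω
Z = 169 − j29.1 Ω
|Z| = √(169² + 29.1²) = 171 Ω
I = V/|Z| = 4.7/171 = 27.4 mA

27.4 mA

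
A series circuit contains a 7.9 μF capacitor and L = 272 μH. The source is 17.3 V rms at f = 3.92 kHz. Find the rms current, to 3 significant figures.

ω = 2πf = 24630 rad/s
X_L = ωL = 6.70 Ω
X_C = 1/(ωC) = 5.14 Ω
Net reactance X = X_L − X_C = 1.56 Ω
Z = j1.56 Ω
|Z| = √(0² + 1.56²) = 1.56 Ω
I = V/|Z| = 17.3/1.56 = 11.1 A

11.1 A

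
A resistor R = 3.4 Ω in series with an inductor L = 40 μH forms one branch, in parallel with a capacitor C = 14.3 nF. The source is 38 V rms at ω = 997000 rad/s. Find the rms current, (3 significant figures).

X_L = ωL = 39.9 Ω
X_C = 1/(ωC) = 70.1 Ω
Branch 1 (R+jX_L): Z₁ = 3.40 + j39.9 Ω, |Z₁| = 40.0 Ω
Branch 2 (−jX_C): Z₂ = −j70.1 Ω
Parallel: Z = Z₁Z₂/(Z₁+Z₂), |Z| = 92.2 Ω, ∠Z = 78.7°
I = V/|Z| = 38/92.2 = 412 mA

412 mA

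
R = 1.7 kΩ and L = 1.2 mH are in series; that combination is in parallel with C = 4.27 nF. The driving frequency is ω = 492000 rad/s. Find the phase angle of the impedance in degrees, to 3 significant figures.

X_L = ωL = 590 Ω
X_C = 1/(ωC) = 476 Ω
Branch 1 (R+jX_L): Z₁ = 1700 + j590 Ω, |Z₁| = 1800 Ω
Branch 2 (−jX_C): Z₂ = −j476 Ω
Parallel: Z = Z₁Z₂/(Z₁+Z₂), |Z| = 503 Ω, ∠Z = -74.7°

-74.7°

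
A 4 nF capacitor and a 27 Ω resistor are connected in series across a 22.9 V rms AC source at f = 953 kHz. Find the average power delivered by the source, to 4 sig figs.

5.727 W

ω = 2πf = 5.988e+06 rad/s
X_C = 1/(ωC) = 41.75 Ω
Z = 27.00 − j41.75 Ω
|Z| = √(27.00² + 41.75²) = 49.72 Ω
∠Z = arctan(-41.75/27.00) = -57.11°
I = V/|Z| = 460.6 mA
P = VI cos φ = 22.9 × 0.4606 × cos(-57.11°) = 5.727 W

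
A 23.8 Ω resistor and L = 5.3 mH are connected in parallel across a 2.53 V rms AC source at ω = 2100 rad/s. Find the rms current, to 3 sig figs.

251 mA

X_L = ωL = 11.1 Ω
Parallel: admittances add. Y = 1/R + 1/(jωL)
Y = (0.0420 − j0.0898) S
|Y| = 0.0992 S → |Z| = 1/|Y| = 10.1 Ω, ∠Z = −∠Y = 64.9°
I = V/|Z| = 2.53/10.1 = 251 mA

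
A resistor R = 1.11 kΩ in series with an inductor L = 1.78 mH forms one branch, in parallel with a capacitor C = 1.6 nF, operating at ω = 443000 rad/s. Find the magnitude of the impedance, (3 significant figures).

X_L = ωL = 789 Ω
X_C = 1/(ωC) = 1410 Ω
Branch 1 (R+jX_L): Z₁ = 1110 + j789 Ω, |Z₁| = 1360 Ω
Branch 2 (−jX_C): Z₂ = −j1410 Ω
Parallel: Z = Z₁Z₂/(Z₁+Z₂), |Z| = 1510 Ω, ∠Z = -25.3°

1510 Ω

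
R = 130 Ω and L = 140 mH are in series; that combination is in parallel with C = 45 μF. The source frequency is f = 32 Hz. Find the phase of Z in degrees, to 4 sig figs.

-45.42°

ω = 2πf = 201.1 rad/s
X_L = ωL = 28.15 Ω
X_C = 1/(ωC) = 110.5 Ω
Branch 1 (R+jX_L): Z₁ = 130.0 + j28.15 Ω, |Z₁| = 133.0 Ω
Branch 2 (−jX_C): Z₂ = −j110.5 Ω
Parallel: Z = Z₁Z₂/(Z₁+Z₂), |Z| = 95.52 Ω, ∠Z = -45.42°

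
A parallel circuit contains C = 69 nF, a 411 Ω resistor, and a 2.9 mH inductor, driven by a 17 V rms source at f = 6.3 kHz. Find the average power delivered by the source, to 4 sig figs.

703.2 mW

ω = 2πf = 39580 rad/s
X_L = ωL = 114.8 Ω
X_C = 1/(ωC) = 366.1 Ω
Parallel: admittances add. Y = 1/R + 1/(jωL) + jωC
Y = (0.002433 − j0.005980) S
|Y| = 0.006456 S → |Z| = 1/|Y| = 154.9 Ω, ∠Z = −∠Y = 67.86°
I = V/|Z| = 109.8 mA
P = VI cos φ = 17 × 0.1098 × cos(67.86°) = 703.2 mW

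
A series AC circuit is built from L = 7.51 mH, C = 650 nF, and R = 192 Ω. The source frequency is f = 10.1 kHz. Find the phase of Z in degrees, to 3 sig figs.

67.0°

ω = 2πf = 63460 rad/s
X_L = ωL = 477 Ω
X_C = 1/(ωC) = 24.2 Ω
Net reactance X = X_L − X_C = 452 Ω
Z = 192 + j452 Ω
|Z| = √(192² + 452²) = 491 Ω
∠Z = arctan(452/192) = 67.0°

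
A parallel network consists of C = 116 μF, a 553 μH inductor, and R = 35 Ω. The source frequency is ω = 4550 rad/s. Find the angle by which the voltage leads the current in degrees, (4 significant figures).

-77.64°

X_L = ωL = 2.516 Ω
X_C = 1/(ωC) = 1.895 Ω
Parallel: admittances add. Y = 1/R + 1/(jωL) + jωC
Y = (0.02857 + j0.1304) S
|Y| = 0.1335 S → |Z| = 1/|Y| = 7.493 Ω, ∠Z = −∠Y = -77.64°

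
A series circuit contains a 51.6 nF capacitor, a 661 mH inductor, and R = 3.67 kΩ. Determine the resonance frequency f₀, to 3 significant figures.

862 Hz

ω₀ = 1/√(LC) = 1/√(0.661 × 5.16e-08) = 5415 rad/s
f₀ = ω₀/(2π) = 862 Hz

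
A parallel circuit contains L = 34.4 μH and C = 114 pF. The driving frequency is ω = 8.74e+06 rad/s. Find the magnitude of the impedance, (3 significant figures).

X_L = ωL = 301 Ω
X_C = 1/(ωC) = 1000 Ω
Parallel: admittances add. Y = 1/(jωL) + jωC
Y = (0 − j0.00233) S
|Y| = 0.00233 S → |Z| = 1/|Y| = 429 Ω, ∠Z = −∠Y = 90.0°

429 Ω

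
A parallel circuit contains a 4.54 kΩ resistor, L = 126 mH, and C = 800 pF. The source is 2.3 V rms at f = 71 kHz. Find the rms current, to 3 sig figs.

930 μA

ω = 2πf = 446100 rad/s
X_L = ωL = 56200 Ω
X_C = 1/(ωC) = 2800 Ω
Parallel: admittances add. Y = 1/R + 1/(jωL) + jωC
Y = (0.000220 + j0.000339) S
|Y| = 0.000404 S → |Z| = 1/|Y| = 2470 Ω, ∠Z = −∠Y = -57.0°
I = V/|Z| = 2.3/2470 = 930 μA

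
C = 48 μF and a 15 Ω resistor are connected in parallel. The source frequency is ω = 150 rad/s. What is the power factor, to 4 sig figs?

X_C = 1/(ωC) = 138.9 Ω
Parallel: admittances add. Y = 1/R + jωC
Y = (0.06667 + j0.007200) S
|Y| = 0.06705 S → |Z| = 1/|Y| = 14.91 Ω, ∠Z = −∠Y = -6.164°
cos φ = cos(-6.164°) = 0.9942

0.9942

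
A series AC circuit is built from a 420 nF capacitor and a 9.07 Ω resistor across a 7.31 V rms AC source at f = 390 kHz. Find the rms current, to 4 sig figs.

801.4 mA

ω = 2πf = 2.45e+06 rad/s
X_C = 1/(ωC) = 0.9716 Ω
Z = 9.070 − j0.9716 Ω
|Z| = √(9.070² + 0.9716²) = 9.122 Ω
I = V/|Z| = 7.31/9.122 = 801.4 mA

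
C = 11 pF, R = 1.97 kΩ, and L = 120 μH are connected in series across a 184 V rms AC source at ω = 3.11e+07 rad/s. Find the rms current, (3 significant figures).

X_L = ωL = 3730 Ω
X_C = 1/(ωC) = 2920 Ω
Net reactance X = X_L − X_C = 809 Ω
Z = 1970 + j809 Ω
|Z| = √(1970² + 809²) = 2130 Ω
I = V/|Z| = 184/2130 = 86.4 mA

86.4 mA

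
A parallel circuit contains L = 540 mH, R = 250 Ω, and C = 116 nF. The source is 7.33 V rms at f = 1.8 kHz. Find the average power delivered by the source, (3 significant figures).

215 mW

ω = 2πf = 11310 rad/s
X_L = ωL = 6110 Ω
X_C = 1/(ωC) = 762 Ω
Parallel: admittances add. Y = 1/R + 1/(jωL) + jωC
Y = (0.00400 + j0.00115) S
|Y| = 0.00416 S → |Z| = 1/|Y| = 240 Ω, ∠Z = −∠Y = -16.0°
I = V/|Z| = 30.5 mA
P = VI cos φ = 7.33 × 0.0305 × cos(-16.0°) = 215 mW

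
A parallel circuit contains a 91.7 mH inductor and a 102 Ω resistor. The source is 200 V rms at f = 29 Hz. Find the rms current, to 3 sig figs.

12.1 A

ω = 2πf = 182.2 rad/s
X_L = ωL = 16.7 Ω
Parallel: admittances add. Y = 1/R + 1/(jωL)
Y = (0.00980 − j0.0598) S
|Y| = 0.0606 S → |Z| = 1/|Y| = 16.5 Ω, ∠Z = −∠Y = 80.7°
I = V/|Z| = 200/16.5 = 12.1 A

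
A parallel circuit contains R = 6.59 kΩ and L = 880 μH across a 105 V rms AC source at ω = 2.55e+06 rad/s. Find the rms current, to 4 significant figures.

X_L = ωL = 2244 Ω
Parallel: admittances add. Y = 1/R + 1/(jωL)
Y = (0.0001517 − j0.0004456) S
|Y| = 0.0004708 S → |Z| = 1/|Y| = 2124 Ω, ∠Z = −∠Y = 71.20°
I = V/|Z| = 105/2124 = 49.43 mA

49.43 mA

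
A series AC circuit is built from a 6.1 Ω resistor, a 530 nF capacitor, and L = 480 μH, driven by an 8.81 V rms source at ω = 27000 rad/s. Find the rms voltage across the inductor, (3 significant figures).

X_L = ωL = 13.0 Ω
X_C = 1/(ωC) = 69.9 Ω
Net reactance X = X_L − X_C = -56.9 Ω
Z = 6.10 − j56.9 Ω
|Z| = √(6.10² + 56.9²) = 57.2 Ω
I = V/|Z| = 154 mA
V_L = I·|Z_L| = 0.154 × 13.0 = 1.99 V

1.99 V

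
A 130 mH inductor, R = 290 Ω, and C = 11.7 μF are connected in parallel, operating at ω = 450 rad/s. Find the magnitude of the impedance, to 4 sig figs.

X_L = ωL = 58.50 Ω
X_C = 1/(ωC) = 189.9 Ω
Parallel: admittances add. Y = 1/R + 1/(jωL) + jωC
Y = (0.003448 − j0.01183) S
|Y| = 0.01232 S → |Z| = 1/|Y| = 81.16 Ω, ∠Z = −∠Y = 73.75°

81.16 Ω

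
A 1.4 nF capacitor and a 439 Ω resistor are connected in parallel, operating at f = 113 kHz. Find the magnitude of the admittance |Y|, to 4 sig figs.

ω = 2πf = 710000 rad/s
X_C = 1/(ωC) = 1006 Ω
Parallel: admittances add. Y = 1/R + jωC
Y = (0.002278 + j0.0009940) S
|Y| = 0.002485 S → |Z| = 1/|Y| = 402.4 Ω, ∠Z = −∠Y = -23.57°

2.485 mS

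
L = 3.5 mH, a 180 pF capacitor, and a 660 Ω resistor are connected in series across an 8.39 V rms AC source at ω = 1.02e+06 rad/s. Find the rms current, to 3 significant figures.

4.22 mA

X_L = ωL = 3570 Ω
X_C = 1/(ωC) = 5450 Ω
Net reactance X = X_L − X_C = -1880 Ω
Z = 660 − j1880 Ω
|Z| = √(660² + 1880²) = 1990 Ω
I = V/|Z| = 8.39/1990 = 4.22 mA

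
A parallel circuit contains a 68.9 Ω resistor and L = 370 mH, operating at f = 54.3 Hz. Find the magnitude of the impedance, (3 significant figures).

60.5 Ω

ω = 2πf = 341.2 rad/s
X_L = ωL = 126 Ω
Parallel: admittances add. Y = 1/R + 1/(jωL)
Y = (0.0145 − j0.00792) S
|Y| = 0.0165 S → |Z| = 1/|Y| = 60.5 Ω, ∠Z = −∠Y = 28.6°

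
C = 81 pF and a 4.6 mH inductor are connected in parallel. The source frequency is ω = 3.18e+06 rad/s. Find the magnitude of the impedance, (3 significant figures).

X_L = ωL = 14600 Ω
X_C = 1/(ωC) = 3880 Ω
Parallel: admittances add. Y = 1/(jωL) + jωC
Y = (0 + j0.000189) S
|Y| = 0.000189 S → |Z| = 1/|Y| = 5280 Ω, ∠Z = −∠Y = -90.0°

5280 Ω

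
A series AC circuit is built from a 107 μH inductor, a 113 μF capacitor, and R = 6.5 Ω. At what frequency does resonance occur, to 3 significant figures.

ω₀ = 1/√(LC) = 1/√(0.000107 × 0.000113) = 9094 rad/s
f₀ = ω₀/(2π) = 1.45 kHz

1.45 kHz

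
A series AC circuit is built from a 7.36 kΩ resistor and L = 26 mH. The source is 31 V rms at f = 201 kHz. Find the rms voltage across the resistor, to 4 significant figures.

ω = 2πf = 1.263e+06 rad/s
X_L = ωL = 32840 Ω
Z = 7360 + j32840 Ω
|Z| = √(7360² + 32840²) = 33650 Ω
I = V/|Z| = 921.2 μA
V_R = I·|Z_R| = 0.0009212 × 7360 = 6.780 V

6.780 V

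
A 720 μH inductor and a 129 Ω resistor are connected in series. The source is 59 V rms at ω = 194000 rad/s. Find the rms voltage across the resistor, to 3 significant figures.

40.0 V

X_L = ωL = 140 Ω
Z = 129 + j140 Ω
|Z| = √(129² + 140²) = 190 Ω
I = V/|Z| = 310 mA
V_R = I·|Z_R| = 0.310 × 129 = 40.0 V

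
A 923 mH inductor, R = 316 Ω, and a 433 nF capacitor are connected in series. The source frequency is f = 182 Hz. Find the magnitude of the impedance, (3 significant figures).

1010 Ω

ω = 2πf = 1144 rad/s
X_L = ωL = 1060 Ω
X_C = 1/(ωC) = 2020 Ω
Net reactance X = X_L − X_C = -964 Ω
Z = 316 − j964 Ω
|Z| = √(316² + 964²) = 1010 Ω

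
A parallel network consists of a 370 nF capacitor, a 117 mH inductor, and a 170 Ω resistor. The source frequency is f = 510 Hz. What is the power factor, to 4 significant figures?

ω = 2πf = 3204 rad/s
X_L = ωL = 374.9 Ω
X_C = 1/(ωC) = 843.4 Ω
Parallel: admittances add. Y = 1/R + 1/(jωL) + jωC
Y = (0.005882 − j0.001482) S
|Y| = 0.006066 S → |Z| = 1/|Y| = 164.9 Ω, ∠Z = −∠Y = 14.14°
cos φ = cos(14.14°) = 0.9697

0.9697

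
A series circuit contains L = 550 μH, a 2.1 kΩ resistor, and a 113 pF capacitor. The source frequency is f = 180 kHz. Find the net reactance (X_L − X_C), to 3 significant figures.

ω = 2πf = 1.131e+06 rad/s
X_L = ωL = 622 Ω
X_C = 1/(ωC) = 7820 Ω
X = 622 − 7820 = -7200 Ω

-7200 Ω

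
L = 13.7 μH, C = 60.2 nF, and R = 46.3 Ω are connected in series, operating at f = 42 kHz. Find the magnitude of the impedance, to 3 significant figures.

75.3 Ω

ω = 2πf = 263900 rad/s
X_L = ωL = 3.62 Ω
X_C = 1/(ωC) = 62.9 Ω
Net reactance X = X_L − X_C = -59.3 Ω
Z = 46.3 − j59.3 Ω
|Z| = √(46.3² + 59.3²) = 75.3 Ω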